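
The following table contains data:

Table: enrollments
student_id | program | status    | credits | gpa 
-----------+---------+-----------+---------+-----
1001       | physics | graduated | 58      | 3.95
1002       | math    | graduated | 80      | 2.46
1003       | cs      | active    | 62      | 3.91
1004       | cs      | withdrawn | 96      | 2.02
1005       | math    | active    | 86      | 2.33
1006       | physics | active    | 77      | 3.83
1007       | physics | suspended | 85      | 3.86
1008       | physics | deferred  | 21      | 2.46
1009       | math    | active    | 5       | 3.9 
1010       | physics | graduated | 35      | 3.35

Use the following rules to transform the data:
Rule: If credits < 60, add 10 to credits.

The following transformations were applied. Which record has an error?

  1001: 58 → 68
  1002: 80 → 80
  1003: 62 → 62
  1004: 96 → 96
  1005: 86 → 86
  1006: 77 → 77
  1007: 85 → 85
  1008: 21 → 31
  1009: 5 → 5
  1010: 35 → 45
Record 1009 has an error. The correct transformed value should be 15, not 5.

Step 1: Check each record against the rule
Step 2: Record 1009 has credits = 5
Step 3: Since 5 < 60, the bonus should have been applied
Step 4: Correct value = 15, but claimed value = 5
Conclusion: Record 1009 has the error.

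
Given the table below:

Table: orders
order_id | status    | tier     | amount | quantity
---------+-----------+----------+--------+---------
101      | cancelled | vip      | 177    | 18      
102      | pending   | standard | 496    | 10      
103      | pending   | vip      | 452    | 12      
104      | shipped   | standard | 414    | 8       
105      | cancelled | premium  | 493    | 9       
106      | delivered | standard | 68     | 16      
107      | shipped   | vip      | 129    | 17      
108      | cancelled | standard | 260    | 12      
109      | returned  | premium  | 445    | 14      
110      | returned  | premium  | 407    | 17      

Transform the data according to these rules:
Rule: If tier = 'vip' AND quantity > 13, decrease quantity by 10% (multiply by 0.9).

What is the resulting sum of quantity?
129.5

Step 1: Find records where tier = 'vip' AND quantity > 13
Step 2: 2 records match, summing to 35
Step 3: After multiplier: 35 × 0.9 = 31.5
Step 4: Unaffected records sum: 98
Step 5: Final sum = 31.5 + 98 = 129.5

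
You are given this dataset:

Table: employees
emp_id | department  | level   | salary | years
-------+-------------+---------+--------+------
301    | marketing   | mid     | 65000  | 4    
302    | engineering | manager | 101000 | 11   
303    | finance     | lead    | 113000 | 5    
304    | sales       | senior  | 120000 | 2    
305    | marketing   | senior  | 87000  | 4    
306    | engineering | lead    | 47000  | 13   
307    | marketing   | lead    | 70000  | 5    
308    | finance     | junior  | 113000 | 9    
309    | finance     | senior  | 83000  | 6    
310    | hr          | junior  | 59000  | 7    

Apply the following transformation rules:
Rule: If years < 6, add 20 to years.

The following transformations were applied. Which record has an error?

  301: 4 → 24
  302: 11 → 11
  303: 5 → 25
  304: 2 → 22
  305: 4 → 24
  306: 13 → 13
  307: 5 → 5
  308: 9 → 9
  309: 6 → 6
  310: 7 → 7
Record 307 has an error. The correct transformed value should be 25, not 5.

Step 1: Check each record against the rule
Step 2: Record 307 has years = 5
Step 3: Since 5 < 6, the bonus should have been applied
Step 4: Correct value = 25, but claimed value = 5
Conclusion: Record 307 has the error.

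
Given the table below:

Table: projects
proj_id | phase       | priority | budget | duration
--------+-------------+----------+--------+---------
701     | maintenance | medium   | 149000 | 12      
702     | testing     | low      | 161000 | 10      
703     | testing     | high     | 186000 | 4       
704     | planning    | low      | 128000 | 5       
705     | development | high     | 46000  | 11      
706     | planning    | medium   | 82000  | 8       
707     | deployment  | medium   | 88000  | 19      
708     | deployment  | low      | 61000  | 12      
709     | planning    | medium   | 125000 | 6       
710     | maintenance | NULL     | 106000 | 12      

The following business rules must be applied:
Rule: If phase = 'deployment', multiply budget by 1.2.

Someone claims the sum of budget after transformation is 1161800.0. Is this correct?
Yes, the result is correct.

Step 1: Calculate the correct sum after transformation
Step 2: Apply multiplier 1.2 to records where phase = 'deployment'
Step 3: Correct result = 1161800.0
Step 4: Claimed result = 1161800.0
Step 5: 1161800.0 = 1161800.0 ✓
Conclusion: The claimed result is correct.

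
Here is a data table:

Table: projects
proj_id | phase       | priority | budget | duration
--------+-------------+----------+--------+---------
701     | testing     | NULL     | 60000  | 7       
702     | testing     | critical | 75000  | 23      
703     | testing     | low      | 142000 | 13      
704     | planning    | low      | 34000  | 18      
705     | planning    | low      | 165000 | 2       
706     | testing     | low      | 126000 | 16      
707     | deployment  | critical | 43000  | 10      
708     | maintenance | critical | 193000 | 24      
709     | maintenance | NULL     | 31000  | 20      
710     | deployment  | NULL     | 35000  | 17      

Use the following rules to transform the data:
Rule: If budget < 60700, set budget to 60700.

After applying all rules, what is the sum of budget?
1004500

Step 1: 5 records have budget < 60700
Step 2: These records originally summed to 203000
Step 3: After setting to minimum: 5 × 60700 = 303500
Step 4: Unaffected records sum: 701000
Step 5: Final sum = 303500 + 701000 = 1004500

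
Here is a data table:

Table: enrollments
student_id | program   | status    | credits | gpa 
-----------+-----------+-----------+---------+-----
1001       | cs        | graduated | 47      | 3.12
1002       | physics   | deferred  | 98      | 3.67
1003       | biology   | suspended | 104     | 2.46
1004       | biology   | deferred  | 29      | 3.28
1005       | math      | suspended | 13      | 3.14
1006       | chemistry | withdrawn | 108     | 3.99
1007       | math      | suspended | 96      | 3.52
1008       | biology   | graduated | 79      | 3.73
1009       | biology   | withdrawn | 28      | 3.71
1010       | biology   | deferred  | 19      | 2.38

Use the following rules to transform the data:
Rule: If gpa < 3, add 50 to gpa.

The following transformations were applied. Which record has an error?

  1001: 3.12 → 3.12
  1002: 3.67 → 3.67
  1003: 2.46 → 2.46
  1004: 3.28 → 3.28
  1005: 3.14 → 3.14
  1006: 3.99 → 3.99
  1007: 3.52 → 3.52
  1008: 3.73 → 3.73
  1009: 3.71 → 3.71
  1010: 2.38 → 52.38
Record 1003 has an error. The correct transformed value should be 52.46, not 2.46.

Step 1: Check each record against the rule
Step 2: Record 1003 has gpa = 2.46
Step 3: Since 2.46 < 3, the bonus should have been applied
Step 4: Correct value = 52.46, but claimed value = 2.46
Conclusion: Record 1003 has the error.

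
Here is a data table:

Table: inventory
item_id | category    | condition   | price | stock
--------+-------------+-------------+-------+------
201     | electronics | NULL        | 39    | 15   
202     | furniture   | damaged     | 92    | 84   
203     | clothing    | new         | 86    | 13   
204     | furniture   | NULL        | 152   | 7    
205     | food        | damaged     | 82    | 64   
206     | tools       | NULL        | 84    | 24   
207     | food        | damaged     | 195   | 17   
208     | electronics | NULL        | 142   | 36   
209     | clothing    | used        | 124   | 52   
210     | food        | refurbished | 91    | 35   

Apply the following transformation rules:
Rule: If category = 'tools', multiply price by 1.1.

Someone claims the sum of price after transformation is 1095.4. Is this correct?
Yes, the result is correct.

Step 1: Calculate the correct sum after transformation
Step 2: Apply multiplier 1.1 to records where category = 'tools'
Step 3: Correct result = 1095.4
Step 4: Claimed result = 1095.4
Step 5: 1095.4 = 1095.4 ✓
Conclusion: The claimed result is correct.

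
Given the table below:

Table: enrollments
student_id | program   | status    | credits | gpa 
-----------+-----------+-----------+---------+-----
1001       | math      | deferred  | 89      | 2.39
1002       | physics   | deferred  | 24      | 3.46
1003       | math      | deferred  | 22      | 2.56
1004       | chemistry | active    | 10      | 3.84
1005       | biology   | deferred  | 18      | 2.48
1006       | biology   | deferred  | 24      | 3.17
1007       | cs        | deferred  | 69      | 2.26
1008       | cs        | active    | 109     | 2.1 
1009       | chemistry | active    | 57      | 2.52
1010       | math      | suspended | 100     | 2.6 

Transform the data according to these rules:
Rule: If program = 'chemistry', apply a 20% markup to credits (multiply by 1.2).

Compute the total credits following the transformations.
535.4

Step 1: Records with program = 'chemistry' have total credits = 67
Step 2: Apply multiplier: 67 × 1.2 = 80.4
Step 3: Other records total: 455
Step 4: Final sum = 80.4 + 455 = 535.4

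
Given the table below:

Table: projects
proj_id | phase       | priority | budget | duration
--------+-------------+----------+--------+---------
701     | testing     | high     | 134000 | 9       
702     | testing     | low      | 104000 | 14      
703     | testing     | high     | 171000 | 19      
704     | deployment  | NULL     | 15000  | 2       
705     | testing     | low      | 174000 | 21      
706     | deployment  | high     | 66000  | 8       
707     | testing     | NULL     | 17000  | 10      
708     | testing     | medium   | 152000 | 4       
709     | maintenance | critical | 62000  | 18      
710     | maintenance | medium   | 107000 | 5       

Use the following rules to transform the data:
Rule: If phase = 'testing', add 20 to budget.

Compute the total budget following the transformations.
1002120

Step 1: Count records where phase = 'testing': 6
Step 2: Total bonus added: 6 × 20 = 120
Step 3: Original sum of budget: 1002000
Step 4: Final sum = 1002000 + 120 = 1002120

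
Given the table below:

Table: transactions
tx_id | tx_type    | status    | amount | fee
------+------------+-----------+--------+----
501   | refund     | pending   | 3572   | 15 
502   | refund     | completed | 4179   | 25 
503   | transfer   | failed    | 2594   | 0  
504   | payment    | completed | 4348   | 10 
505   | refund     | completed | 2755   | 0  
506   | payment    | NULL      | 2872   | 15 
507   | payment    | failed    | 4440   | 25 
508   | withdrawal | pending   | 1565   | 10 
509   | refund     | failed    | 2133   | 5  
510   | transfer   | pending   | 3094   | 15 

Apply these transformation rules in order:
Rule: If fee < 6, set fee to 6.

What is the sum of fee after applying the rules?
133

Step 1: 3 records have fee < 6
Step 2: These records originally summed to 5
Step 3: After setting to minimum: 3 × 6 = 18
Step 4: Unaffected records sum: 115
Step 5: Final sum = 18 + 115 = 133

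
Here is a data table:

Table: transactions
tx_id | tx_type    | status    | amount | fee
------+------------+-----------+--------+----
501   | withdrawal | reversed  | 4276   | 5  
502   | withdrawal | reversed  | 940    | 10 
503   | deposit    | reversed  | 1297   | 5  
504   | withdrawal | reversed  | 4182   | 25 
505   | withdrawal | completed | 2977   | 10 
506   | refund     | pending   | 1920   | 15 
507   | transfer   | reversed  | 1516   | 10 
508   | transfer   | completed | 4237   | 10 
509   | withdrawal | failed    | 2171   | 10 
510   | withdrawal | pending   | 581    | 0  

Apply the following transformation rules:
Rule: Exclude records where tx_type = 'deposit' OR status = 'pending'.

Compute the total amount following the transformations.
20299

Step 1: Find records where tx_type = 'deposit' OR status = 'pending'
Step 2: 3 records match, summing to 3798
Step 3: Original sum: 24097
Step 4: Remaining sum = 24097 - 3798 = 20299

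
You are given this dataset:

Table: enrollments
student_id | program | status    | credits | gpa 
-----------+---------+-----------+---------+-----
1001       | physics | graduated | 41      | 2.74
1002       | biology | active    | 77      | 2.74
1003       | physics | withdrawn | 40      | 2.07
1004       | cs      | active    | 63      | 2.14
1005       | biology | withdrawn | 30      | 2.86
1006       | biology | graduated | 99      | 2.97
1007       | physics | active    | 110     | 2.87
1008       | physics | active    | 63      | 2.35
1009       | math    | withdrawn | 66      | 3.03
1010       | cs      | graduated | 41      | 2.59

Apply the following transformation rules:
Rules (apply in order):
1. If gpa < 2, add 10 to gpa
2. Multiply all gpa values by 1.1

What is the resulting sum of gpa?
29.0

Step 1: Apply Rule 1 - Add 10 to records with gpa < 2
  - 0 records affected: 0 + (0 × 10) = 0
  - Unaffected records: 26.36
  - Sum after Rule 1: 26.36
Step 2: Apply Rule 2 - Multiply all by 1.1
  - 26.36 × 1.1 = 29.0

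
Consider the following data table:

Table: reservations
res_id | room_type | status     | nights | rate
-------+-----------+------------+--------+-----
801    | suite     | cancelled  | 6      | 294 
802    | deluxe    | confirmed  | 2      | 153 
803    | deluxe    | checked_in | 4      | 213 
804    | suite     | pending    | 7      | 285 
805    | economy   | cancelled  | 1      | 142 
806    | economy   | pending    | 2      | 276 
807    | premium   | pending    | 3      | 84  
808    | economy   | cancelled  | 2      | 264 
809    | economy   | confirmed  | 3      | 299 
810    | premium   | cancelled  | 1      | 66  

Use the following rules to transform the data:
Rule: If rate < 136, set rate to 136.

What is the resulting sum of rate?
2198

Step 1: 2 records have rate < 136
Step 2: These records originally summed to 150
Step 3: After setting to minimum: 2 × 136 = 272
Step 4: Unaffected records sum: 1926
Step 5: Final sum = 272 + 1926 = 2198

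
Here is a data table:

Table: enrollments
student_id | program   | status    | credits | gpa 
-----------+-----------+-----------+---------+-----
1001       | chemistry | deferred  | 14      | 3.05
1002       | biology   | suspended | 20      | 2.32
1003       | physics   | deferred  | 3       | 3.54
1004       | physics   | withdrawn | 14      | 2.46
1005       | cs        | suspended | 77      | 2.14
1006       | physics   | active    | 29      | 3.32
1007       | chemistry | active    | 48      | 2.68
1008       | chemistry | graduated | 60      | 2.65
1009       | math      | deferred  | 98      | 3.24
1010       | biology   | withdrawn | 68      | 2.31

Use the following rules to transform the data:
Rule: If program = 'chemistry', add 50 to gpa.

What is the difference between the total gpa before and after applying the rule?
150.0

Step 1: Original sum of gpa = 27.71
Step 2: 3 records have program = 'chemistry'
Step 3: Each affected record changes by 50
Step 4: Total change = 3 × 50 = 150
Step 5: New sum = 27.71 + 150 = 177.71
Step 6: Difference = |177.71 - 27.71| = 150.0
        (Sum increased by 150.0)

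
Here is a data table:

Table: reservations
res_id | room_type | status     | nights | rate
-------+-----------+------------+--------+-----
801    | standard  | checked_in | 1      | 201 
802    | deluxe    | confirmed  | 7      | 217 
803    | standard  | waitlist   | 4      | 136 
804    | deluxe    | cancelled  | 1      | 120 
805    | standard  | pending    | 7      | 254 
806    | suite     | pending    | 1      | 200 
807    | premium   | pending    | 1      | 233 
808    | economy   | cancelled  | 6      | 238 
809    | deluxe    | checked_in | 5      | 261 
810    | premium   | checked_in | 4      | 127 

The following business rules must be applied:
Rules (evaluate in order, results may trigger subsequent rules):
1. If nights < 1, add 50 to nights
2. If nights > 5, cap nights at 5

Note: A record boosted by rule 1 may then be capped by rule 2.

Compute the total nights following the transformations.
32

Step 1: Apply rule 1 to records with nights < 1
  - 0 records get bonus of 50
  - Of these, 0 records then exceed 5 and get capped
Step 2: Apply rule 2 to records with nights > 5
  - 3 records (original) are capped
Step 3: Calculate final sum = 32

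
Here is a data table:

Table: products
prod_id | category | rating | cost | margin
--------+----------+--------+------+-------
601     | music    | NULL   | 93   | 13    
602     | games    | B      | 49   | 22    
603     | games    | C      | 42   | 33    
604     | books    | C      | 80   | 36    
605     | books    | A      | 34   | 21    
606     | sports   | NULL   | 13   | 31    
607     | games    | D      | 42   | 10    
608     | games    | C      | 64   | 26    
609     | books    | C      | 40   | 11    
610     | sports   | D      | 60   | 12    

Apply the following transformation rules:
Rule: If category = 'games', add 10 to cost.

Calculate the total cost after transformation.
557

Step 1: Count records where category = 'games': 4
Step 2: Total bonus added: 4 × 10 = 40
Step 3: Original sum of cost: 517
Step 4: Final sum = 517 + 40 = 557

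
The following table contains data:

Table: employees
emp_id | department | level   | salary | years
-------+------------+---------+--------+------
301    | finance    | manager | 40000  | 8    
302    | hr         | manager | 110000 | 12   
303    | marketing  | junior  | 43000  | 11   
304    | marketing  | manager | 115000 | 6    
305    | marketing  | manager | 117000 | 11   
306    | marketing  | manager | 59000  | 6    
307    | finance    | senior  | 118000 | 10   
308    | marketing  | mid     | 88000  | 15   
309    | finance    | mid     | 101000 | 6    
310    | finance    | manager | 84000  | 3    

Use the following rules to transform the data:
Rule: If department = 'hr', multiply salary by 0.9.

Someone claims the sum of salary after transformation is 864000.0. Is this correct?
Yes, the result is correct.

Step 1: Calculate the correct sum after transformation
Step 2: Apply multiplier 0.9 to records where department = 'hr'
Step 3: Correct result = 864000.0
Step 4: Claimed result = 864000.0
Step 5: 864000.0 = 864000.0 ✓
Conclusion: The claimed result is correct.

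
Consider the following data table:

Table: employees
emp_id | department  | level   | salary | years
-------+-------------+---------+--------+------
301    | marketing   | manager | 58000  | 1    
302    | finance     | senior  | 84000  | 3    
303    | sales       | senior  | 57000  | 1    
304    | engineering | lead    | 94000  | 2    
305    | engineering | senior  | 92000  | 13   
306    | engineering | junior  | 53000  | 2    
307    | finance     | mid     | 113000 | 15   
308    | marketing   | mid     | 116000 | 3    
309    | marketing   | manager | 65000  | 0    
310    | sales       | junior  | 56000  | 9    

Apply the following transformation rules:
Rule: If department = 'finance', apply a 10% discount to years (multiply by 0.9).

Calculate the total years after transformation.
47.2

Step 1: Records with department = 'finance' have total years = 18
Step 2: Apply multiplier: 18 × 0.9 = 16.2
Step 3: Other records total: 31
Step 4: Final sum = 16.2 + 31 = 47.2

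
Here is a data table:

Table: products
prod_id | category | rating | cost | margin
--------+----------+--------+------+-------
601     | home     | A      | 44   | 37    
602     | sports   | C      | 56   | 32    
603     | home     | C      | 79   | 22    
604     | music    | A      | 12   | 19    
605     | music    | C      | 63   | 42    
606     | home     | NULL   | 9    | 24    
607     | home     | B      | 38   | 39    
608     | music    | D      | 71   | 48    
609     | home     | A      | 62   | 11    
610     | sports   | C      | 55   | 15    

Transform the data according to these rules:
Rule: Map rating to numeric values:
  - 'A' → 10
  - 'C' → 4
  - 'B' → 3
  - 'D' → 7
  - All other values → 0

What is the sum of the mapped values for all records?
56

Step 1: Apply mapping to each record
Step 2: Count by status:
  'A': 3 records × 10 = 30
  'C': 4 records × 4 = 16
  'B': 1 records × 3 = 3
  'D': 1 records × 7 = 7
Step 3: Sum all mapped values = 56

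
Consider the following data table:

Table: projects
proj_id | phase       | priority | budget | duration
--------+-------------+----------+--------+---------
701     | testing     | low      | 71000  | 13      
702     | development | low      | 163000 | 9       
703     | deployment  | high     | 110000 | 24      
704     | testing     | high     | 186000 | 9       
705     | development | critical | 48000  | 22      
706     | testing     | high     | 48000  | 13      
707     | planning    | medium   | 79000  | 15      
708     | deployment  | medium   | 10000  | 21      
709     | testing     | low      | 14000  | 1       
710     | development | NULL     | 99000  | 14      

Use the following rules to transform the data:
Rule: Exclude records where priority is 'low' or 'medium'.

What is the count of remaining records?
5

Step 1: Count records to exclude
  - 3 (low) + 2 (medium) = 5 records
Step 2: Total records: 10
Step 3: Remaining = 10 - 5 = 5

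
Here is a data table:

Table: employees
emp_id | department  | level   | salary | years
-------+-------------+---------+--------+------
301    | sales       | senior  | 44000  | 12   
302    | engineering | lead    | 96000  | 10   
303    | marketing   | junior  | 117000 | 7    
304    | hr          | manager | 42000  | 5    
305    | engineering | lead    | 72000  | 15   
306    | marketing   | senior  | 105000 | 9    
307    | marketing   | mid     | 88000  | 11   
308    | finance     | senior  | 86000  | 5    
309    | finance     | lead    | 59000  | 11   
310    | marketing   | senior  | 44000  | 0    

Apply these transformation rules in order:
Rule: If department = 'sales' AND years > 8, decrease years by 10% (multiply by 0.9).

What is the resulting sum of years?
83.8

Step 1: Find records where department = 'sales' AND years > 8
Step 2: 1 records match, summing to 12
Step 3: After multiplier: 12 × 0.9 = 10.8
Step 4: Unaffected records sum: 73
Step 5: Final sum = 10.8 + 73 = 83.8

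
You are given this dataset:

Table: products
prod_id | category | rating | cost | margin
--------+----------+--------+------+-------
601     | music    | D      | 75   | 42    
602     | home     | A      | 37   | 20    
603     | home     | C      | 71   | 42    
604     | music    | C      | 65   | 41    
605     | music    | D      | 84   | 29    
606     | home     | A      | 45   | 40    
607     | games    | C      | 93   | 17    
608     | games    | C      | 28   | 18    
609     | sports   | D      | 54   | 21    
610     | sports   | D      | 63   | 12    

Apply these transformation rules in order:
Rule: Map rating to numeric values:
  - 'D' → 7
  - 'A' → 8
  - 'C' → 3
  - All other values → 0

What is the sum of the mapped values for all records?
56

Step 1: Apply mapping to each record
Step 2: Count by status:
  'D': 4 records × 7 = 28
  'A': 2 records × 8 = 16
  'C': 4 records × 3 = 12
Step 3: Sum all mapped values = 56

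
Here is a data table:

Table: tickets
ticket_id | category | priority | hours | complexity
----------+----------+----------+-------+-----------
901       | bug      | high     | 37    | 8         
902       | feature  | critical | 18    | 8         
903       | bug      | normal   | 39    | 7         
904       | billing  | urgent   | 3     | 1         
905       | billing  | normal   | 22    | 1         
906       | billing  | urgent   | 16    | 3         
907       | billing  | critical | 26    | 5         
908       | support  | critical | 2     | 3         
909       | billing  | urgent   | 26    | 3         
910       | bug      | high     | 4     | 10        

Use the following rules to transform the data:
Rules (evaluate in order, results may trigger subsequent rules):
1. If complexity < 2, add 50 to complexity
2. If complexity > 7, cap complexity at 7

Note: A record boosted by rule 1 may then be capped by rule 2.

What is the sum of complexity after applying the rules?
56

Step 1: Apply rule 1 to records with complexity < 2
  - 2 records get bonus of 50
  - Of these, 2 records then exceed 7 and get capped
Step 2: Apply rule 2 to records with complexity > 7
  - 3 records (original) are capped
Step 3: Calculate final sum = 56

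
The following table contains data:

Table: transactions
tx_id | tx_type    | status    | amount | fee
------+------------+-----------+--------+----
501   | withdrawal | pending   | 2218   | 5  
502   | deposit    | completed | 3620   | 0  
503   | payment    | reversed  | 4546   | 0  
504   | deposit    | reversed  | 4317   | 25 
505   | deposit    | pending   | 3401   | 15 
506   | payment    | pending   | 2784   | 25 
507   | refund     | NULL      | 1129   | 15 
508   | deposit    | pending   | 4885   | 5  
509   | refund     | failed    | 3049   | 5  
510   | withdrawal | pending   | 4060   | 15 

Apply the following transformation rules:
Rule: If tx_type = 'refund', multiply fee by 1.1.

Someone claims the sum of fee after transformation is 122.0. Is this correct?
No, the correct result is 112.0.

Step 1: Calculate the correct sum after transformation
Step 2: Apply multiplier 1.1 to records where tx_type = 'refund'
Step 3: Correct result = 112.0
Step 4: Claimed result = 122.0
Step 5: 112.0 ≠ 122.0
Conclusion: The claimed result is incorrect. The correct answer is 112.0.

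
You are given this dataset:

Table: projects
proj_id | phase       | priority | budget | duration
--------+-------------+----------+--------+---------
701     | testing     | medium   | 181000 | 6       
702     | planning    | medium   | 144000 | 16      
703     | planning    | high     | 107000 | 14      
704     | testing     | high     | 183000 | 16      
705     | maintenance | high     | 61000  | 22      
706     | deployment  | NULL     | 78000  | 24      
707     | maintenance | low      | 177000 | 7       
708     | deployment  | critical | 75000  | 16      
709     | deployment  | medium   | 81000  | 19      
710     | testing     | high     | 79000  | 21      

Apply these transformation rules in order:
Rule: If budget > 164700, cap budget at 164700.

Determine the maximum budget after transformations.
164700

Step 1: Original maximum budget = 183000
Step 2: Apply cap at 164700
Step 3: 3 records had budget > 164700 and were capped
Step 4: Maximum after transformation = 164700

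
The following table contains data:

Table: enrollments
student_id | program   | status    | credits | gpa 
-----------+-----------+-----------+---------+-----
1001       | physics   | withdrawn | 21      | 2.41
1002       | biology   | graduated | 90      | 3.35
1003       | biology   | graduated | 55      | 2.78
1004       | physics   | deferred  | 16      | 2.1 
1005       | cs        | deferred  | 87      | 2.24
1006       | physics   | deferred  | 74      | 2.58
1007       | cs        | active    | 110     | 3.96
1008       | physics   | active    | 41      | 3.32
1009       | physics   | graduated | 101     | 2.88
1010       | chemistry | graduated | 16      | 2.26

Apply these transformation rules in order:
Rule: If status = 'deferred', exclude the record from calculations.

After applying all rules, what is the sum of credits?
434

Step 1: Identify records where status = 'deferred'
Step 2: The excluded records sum to 177
Step 3: Original total credits = 611
Step 4: Remaining total = 611 - 177 = 434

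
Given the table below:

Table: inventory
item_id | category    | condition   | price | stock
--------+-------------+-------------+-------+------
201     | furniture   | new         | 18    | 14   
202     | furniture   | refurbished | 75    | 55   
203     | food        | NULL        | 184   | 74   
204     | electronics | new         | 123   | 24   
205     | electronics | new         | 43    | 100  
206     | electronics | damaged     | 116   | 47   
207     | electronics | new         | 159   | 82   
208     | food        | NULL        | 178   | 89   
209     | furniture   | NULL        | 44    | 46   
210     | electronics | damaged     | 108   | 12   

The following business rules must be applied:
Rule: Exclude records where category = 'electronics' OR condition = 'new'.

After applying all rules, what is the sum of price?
481

Step 1: Find records where category = 'electronics' OR condition = 'new'
Step 2: 6 records match, summing to 567
Step 3: Original sum: 1048
Step 4: Remaining sum = 1048 - 567 = 481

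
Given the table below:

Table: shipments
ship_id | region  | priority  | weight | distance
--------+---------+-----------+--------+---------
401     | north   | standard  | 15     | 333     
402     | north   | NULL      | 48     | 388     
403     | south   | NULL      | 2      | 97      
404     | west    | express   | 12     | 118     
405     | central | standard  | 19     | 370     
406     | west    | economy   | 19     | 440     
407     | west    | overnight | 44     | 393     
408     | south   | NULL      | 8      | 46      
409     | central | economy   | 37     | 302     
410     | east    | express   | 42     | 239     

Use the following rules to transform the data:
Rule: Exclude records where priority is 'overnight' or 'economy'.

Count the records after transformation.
7

Step 1: Count records to exclude
  - 1 (overnight) + 2 (economy) = 3 records
Step 2: Total records: 10
Step 3: Remaining = 10 - 3 = 7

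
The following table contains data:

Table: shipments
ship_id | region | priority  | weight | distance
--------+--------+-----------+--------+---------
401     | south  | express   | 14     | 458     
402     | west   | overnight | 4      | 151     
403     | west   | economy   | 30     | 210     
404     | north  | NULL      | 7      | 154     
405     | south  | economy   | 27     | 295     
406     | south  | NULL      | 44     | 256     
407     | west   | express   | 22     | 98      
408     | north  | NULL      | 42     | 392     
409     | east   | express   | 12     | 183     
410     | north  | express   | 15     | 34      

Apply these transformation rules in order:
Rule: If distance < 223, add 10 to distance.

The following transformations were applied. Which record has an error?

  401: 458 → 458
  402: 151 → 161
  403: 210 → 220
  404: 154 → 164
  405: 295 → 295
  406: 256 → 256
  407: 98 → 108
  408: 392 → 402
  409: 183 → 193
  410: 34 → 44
Record 408 has an error. The correct transformed value should be 392, not 402.

Step 1: Check each record against the rule
Step 2: Record 408 has distance = 392
Step 3: Since 392 >= 223, the bonus should not have been applied
Step 4: Correct value = 392, but claimed value = 402
Conclusion: Record 408 has the error.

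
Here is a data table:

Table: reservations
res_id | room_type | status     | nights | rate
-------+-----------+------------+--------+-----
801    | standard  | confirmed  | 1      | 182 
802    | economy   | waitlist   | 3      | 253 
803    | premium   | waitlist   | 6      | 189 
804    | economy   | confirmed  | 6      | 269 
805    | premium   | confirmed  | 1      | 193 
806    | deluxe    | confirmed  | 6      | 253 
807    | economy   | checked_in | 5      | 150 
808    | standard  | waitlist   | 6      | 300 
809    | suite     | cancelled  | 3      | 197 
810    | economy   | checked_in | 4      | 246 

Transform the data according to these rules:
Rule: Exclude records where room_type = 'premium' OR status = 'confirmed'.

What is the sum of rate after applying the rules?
1146

Step 1: Find records where room_type = 'premium' OR status = 'confirmed'
Step 2: 5 records match, summing to 1086
Step 3: Original sum: 2232
Step 4: Remaining sum = 2232 - 1086 = 1146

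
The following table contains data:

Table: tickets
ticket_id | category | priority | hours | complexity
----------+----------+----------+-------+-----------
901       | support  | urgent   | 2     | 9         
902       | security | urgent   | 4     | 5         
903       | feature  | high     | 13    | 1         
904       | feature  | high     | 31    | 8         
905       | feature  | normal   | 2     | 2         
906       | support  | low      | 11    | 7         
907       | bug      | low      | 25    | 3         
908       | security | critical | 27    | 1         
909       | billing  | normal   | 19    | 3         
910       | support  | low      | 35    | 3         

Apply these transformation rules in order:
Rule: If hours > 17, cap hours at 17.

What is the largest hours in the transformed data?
17

Step 1: Original maximum hours = 35
Step 2: Apply cap at 17
Step 3: 5 records had hours > 17 and were capped
Step 4: Maximum after transformation = 17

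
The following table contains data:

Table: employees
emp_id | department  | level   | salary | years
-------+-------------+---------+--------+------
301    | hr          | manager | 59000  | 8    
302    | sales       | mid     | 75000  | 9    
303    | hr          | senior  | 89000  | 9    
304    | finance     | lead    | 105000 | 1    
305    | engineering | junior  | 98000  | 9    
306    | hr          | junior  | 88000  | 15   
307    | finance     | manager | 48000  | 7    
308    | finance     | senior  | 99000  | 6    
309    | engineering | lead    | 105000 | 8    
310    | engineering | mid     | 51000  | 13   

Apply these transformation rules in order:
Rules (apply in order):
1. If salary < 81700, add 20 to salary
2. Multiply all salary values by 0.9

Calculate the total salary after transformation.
735372.0

Step 1: Apply Rule 1 - Add 20 to records with salary < 81700
  - 4 records affected: 233000 + (4 × 20) = 233080
  - Unaffected records: 584000
  - Sum after Rule 1: 817080
Step 2: Apply Rule 2 - Multiply all by 0.9
  - 817080 × 0.9 = 735372.0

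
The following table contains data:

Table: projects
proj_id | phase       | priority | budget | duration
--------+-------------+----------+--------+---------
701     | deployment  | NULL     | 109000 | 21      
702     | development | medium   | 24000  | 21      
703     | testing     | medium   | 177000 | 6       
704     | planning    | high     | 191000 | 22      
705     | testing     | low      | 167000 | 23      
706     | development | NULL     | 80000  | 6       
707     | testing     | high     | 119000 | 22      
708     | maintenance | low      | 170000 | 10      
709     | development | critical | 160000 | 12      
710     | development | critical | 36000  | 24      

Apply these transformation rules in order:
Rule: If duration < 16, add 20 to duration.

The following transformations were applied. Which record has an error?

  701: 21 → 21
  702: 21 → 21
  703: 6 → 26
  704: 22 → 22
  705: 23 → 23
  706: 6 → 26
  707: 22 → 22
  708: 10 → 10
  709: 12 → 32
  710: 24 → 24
Record 708 has an error. The correct transformed value should be 30, not 10.

Step 1: Check each record against the rule
Step 2: Record 708 has duration = 10
Step 3: Since 10 < 16, the bonus should have been applied
Step 4: Correct value = 30, but claimed value = 10
Conclusion: Record 708 has the error.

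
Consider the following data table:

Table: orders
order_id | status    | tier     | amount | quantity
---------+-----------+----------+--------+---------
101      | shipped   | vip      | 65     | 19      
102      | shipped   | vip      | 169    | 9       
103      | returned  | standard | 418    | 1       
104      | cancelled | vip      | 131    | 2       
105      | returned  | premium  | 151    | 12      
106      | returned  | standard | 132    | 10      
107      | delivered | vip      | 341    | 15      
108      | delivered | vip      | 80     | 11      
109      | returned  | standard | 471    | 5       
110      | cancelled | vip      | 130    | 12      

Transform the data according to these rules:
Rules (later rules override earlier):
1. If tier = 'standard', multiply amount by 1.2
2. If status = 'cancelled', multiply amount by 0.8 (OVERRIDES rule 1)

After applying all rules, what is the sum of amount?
2240.0

Step 1: Rule 2 takes priority for records with status = 'cancelled'
  - 2 records: 261 × 0.8 = 208.8
Step 2: Rule 1 applies to remaining records with tier = 'standard'
  - 3 records: 1021 × 1.2 = 1225.2
Step 3: Other records unchanged: 806
Step 4: Final sum = 208.8 + 1225.2 + 806 = 2240.0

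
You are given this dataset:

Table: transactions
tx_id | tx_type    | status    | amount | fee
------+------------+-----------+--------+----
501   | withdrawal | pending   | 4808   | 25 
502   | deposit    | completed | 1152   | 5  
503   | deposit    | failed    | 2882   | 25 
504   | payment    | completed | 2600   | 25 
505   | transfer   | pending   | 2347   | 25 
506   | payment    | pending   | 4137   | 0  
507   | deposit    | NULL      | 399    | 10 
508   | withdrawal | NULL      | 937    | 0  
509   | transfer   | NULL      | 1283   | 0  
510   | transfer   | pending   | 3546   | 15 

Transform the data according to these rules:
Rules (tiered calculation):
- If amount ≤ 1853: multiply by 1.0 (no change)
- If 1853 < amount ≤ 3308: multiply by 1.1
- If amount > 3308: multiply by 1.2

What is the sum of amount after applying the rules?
27372.1

Step 1: Tier 1 (amount ≤ 1853): 4 records, sum = 3771 × 1.0 = 3771.0
Step 2: Tier 2 (1853 < amount ≤ 3308): 3 records, sum = 7829 × 1.1 = 8611.9
Step 3: Tier 3 (amount > 3308): 3 records, sum = 12491 × 1.2 = 14989.2
Step 4: Final sum = 3771.0 + 8611.9 + 14989.2 = 27372.1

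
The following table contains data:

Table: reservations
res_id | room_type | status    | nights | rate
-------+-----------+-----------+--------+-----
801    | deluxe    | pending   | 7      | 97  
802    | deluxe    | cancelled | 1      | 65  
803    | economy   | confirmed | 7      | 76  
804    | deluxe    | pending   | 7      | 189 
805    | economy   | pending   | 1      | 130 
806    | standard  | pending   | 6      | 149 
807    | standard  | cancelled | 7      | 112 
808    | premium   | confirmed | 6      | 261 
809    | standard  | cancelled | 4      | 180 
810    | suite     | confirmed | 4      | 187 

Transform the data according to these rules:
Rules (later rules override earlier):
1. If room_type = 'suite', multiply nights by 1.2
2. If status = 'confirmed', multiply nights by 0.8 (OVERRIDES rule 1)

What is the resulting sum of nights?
46.6

Step 1: Rule 2 takes priority for records with status = 'confirmed'
  - 3 records: 17 × 0.8 = 13.6
Step 2: Rule 1 applies to remaining records with room_type = 'suite'
  - 0 records: 0 × 1.2 = 0.0
Step 3: Other records unchanged: 33
Step 4: Final sum = 13.6 + 0.0 + 33 = 46.6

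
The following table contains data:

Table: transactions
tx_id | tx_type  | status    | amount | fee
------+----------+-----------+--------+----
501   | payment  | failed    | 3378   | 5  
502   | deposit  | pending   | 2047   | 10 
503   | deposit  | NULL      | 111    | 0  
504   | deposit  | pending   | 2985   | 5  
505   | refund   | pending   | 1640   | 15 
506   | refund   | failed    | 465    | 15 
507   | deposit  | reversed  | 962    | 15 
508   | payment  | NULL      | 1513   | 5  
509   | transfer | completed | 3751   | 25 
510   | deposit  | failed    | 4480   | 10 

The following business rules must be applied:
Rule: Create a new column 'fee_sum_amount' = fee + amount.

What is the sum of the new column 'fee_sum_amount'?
21437

Step 1: For each record, compute fee + amount
Example calculations:
  5 + 3378 = 3383
  10 + 2047 = 2057
  0 + 111 = 111
  ...
Step 2: Sum all derived values
Step 3: Total = 21437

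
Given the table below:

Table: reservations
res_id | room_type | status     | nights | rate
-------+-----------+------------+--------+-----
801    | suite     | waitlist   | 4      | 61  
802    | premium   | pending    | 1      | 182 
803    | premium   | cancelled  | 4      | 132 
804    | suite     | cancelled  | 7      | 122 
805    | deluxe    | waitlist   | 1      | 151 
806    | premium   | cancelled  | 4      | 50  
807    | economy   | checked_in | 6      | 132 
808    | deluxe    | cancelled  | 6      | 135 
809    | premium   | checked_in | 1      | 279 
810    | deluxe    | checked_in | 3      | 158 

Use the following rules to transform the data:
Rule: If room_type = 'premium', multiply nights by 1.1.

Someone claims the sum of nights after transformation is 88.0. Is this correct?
No, the correct result is 38.0.

Step 1: Calculate the correct sum after transformation
Step 2: Apply multiplier 1.1 to records where room_type = 'premium'
Step 3: Correct result = 38.0
Step 4: Claimed result = 88.0
Step 5: 38.0 ≠ 88.0
Conclusion: The claimed result is incorrect. The correct answer is 38.0.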